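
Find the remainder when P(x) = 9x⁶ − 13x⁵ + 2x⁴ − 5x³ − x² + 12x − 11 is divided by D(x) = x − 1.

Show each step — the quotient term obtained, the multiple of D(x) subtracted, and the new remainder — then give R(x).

Step 1: lead(9x⁶ − 13x⁵ + 2x⁴ − 5x³ − x² + 12x − 11) ÷ lead(D) = 9x⁶ ÷ x = 9x⁵. Subtract (9x⁵)·D = 9x⁶ − 9x⁵. Remainder: −4x⁵ + 2x⁴ − 5x³ − x² + 12x − 11.
Step 2: lead(−4x⁵ + 2x⁴ − 5x³ − x² + 12x − 11) ÷ lead(D) = −4x⁵ ÷ x = −4x⁴. Subtract (−4x⁴)·D = −4x⁵ + 4x⁴. Remainder: −2x⁴ − 5x³ − x² + 12x − 11.
Step 3: lead(−2x⁴ − 5x³ − x² + 12x − 11) ÷ lead(D) = −2x⁴ ÷ x = −2x³. Subtract (−2x³)·D = −2x⁴ + 2x³. Remainder: −7x³ − x² + 12x − 11.
Step 4: lead(−7x³ − x² + 12x − 11) ÷ lead(D) = −7x³ ÷ x = −7x². Subtract (−7x²)·D = −7x³ + 7x². Remainder: −8x² + 12x − 11.
Step 5: lead(−8x² + 12x − 11) ÷ lead(D) = −8x² ÷ x = −8x. Subtract (−8x)·D = −8x² + 8x. Remainder: 4x − 11.
Step 6: lead(4x − 11) ÷ lead(D) = 4x ÷ x = 4. Subtract (4)·D = 4x − 4. Remainder: −7.

R(x) = −7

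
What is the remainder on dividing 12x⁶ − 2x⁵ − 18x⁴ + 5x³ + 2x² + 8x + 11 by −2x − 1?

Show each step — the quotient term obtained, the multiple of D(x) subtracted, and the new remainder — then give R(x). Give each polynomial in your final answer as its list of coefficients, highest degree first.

Step 1: lead(12x⁶ − 2x⁵ − 18x⁴ + 5x³ + 2x² + 8x + 11) ÷ lead(D) = 12x⁶ ÷ −2x = −6x⁵. Subtract (−6x⁵)·D = 12x⁶ + 6x⁵. Remainder: −8x⁵ − 18x⁴ + 5x³ + 2x² + 8x + 11.
Step 2: lead(−8x⁵ − 18x⁴ + 5x³ + 2x² + 8x + 11) ÷ lead(D) = −8x⁵ ÷ −2x = 4x⁴. Subtract (4x⁴)·D = −8x⁵ − 4x⁴. Remainder: −14x⁴ + 5x³ + 2x² + 8x + 11.
Step 3: lead(−14x⁴ + 5x³ + 2x² + 8x + 11) ÷ lead(D) = −14x⁴ ÷ −2x = 7x³. Subtract (7x³)·D = −14x⁴ − 7x³. Remainder: 12x³ + 2x² + 8x + 11.
Step 4: lead(12x³ + 2x² + 8x + 11) ÷ lead(D) = 12x³ ÷ −2x = −6x². Subtract (−6x²)·D = 12x³ + 6x². Remainder: −4x² + 8x + 11.
Step 5: lead(−4x² + 8x + 11) ÷ lead(D) = −4x² ÷ −2x = 2x. Subtract (2x)·D = −4x² − 2x. Remainder: 10x + 11.
Step 6: lead(10x + 11) ÷ lead(D) = 10x ÷ −2x = −5. Subtract (−5)·D = 10x + 5. Remainder: 6.

R = [6]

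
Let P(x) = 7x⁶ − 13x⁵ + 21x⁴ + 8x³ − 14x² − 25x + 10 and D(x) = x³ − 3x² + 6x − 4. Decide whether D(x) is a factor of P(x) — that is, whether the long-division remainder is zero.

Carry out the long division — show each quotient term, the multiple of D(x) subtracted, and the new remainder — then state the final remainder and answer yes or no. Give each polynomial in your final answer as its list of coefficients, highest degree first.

Step 1: lead(7x⁶ − 13x⁵ + 21x⁴ + 8x³ − 14x² − 25x + 10) ÷ lead(D) = 7x⁶ ÷ x³ = 7x³. Subtract (7x³)·D = 7x⁶ − 21x⁵ + 42x⁴ − 28x³. Remainder: 8x⁵ − 21x⁴ + 36x³ − 14x² − 25x + 10.
Step 2: lead(8x⁵ − 21x⁴ + 36x³ − 14x² − 25x + 10) ÷ lead(D) = 8x⁵ ÷ x³ = 8x². Subtract (8x²)·D = 8x⁵ − 24x⁴ + 48x³ − 32x². Remainder: 3x⁴ − 12x³ + 18x² − 25x + 10.
Step 3: lead(3x⁴ − 12x³ + 18x² − 25x + 10) ÷ lead(D) = 3x⁴ ÷ x³ = 3x. Subtract (3x)·D = 3x⁴ − 9x³ + 18x² − 12x. Remainder: −3x³ − 13x + 10.
Step 4: lead(−3x³ − 13x + 10) ÷ lead(D) = −3x³ ÷ x³ = −3. Subtract (−3)·D = −3x³ + 9x² − 18x + 12. Remainder: −9x² + 5x − 2.

R = [-9, 5, -2], so D(x) is not a factor of P(x). no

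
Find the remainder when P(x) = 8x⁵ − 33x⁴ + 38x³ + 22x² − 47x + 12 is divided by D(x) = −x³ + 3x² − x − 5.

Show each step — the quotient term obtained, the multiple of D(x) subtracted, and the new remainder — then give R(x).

Step 1: lead(8x⁵ − 33x⁴ + 38x³ + 22x² − 47x + 12) ÷ lead(D) = 8x⁵ ÷ −x³ = −8x². Subtract (−8x²)·D = 8x⁵ − 24x⁴ + 8x³ + 40x². Remainder: −9x⁴ + 30x³ − 18x² − 47x + 12.
Step 2: lead(−9x⁴ + 30x³ − 18x² − 47x + 12) ÷ lead(D) = −9x⁴ ÷ −x³ = 9x. Subtract (9x)·D = −9x⁴ + 27x³ − 9x² − 45x. Remainder: 3x³ − 9x² − 2x + 12.
Step 3: lead(3x³ − 9x² − 2x + 12) ÷ lead(D) = 3x³ ÷ −x³ = −3. Subtract (−3)·D = 3x³ − 9x² + 3x + 15. Remainder: −5x − 3.

R(x) = −5x − 3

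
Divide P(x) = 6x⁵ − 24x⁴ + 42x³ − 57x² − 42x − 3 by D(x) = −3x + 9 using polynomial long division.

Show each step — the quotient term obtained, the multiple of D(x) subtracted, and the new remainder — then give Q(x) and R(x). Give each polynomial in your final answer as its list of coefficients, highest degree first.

Step 1: lead(6x⁵ − 24x⁴ + 42x³ − 57x² − 42x − 3) ÷ lead(D) = 6x⁵ ÷ −3x = −2x⁴. Subtract (−2x⁴)·D = 6x⁵ − 18x⁴. Remainder: −6x⁴ + 42x³ − 57x² − 42x − 3.
Step 2: lead(−6x⁴ + 42x³ − 57x² − 42x − 3) ÷ lead(D) = −6x⁴ ÷ −3x = 2x³. Subtract (2x³)·D = −6x⁴ + 18x³. Remainder: 24x³ − 57x² − 42x − 3.
Step 3: lead(24x³ − 57x² − 42x − 3) ÷ lead(D) = 24x³ ÷ −3x = −8x². Subtract (−8x²)·D = 24x³ − 72x². Remainder: 15x² − 42x − 3.
Step 4: lead(15x² − 42x − 3) ÷ lead(D) = 15x² ÷ −3x = −5x. Subtract (−5x)·D = 15x² − 45x. Remainder: 3x − 3.
Step 5: lead(3x − 3) ÷ lead(D) = 3x ÷ −3x = −1. Subtract (−1)·D = 3x − 9. Remainder: 6.

Q = [-2, 2, -8, -5, -1]; R = [6]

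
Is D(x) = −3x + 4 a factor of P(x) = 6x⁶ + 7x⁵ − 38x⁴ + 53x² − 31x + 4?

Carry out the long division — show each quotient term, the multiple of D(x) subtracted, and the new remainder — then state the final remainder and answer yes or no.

R(x) = 0, so D(x) is a factor of P(x). yes

Step 1: lead(6x⁶ + 7x⁵ − 38x⁴ + 53x² − 31x + 4) ÷ lead(D) = 6x⁶ ÷ −3x = −2x⁵. Subtract (−2x⁵)·D = 6x⁶ − 8x⁵. Remainder: 15x⁵ − 38x⁴ + 53x² − 31x + 4.
Step 2: lead(15x⁵ − 38x⁴ + 53x² − 31x + 4) ÷ lead(D) = 15x⁵ ÷ −3x = −5x⁴. Subtract (−5x⁴)·D = 15x⁵ − 20x⁴. Remainder: −18x⁴ + 53x² − 31x + 4.
Step 3: lead(−18x⁴ + 53x² − 31x + 4) ÷ lead(D) = −18x⁴ ÷ −3x = 6x³. Subtract (6x³)·D = −18x⁴ + 24x³. Remainder: −24x³ + 53x² − 31x + 4.
Step 4: lead(−24x³ + 53x² − 31x + 4) ÷ lead(D) = −24x³ ÷ −3x = 8x². Subtract (8x²)·D = −24x³ + 32x². Remainder: 21x² − 31x + 4.
Step 5: lead(21x² − 31x + 4) ÷ lead(D) = 21x² ÷ −3x = −7x. Subtract (−7x)·D = 21x² − 28x. Remainder: −3x + 4.
Step 6: lead(−3x + 4) ÷ lead(D) = −3x ÷ −3x = 1. Subtract (1)·D = −3x + 4. Remainder: 0.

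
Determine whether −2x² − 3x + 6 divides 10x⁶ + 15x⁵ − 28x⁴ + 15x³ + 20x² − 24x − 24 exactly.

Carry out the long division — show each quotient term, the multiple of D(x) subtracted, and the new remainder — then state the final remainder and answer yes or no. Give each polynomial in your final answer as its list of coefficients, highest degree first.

R = [0], so D(x) is a factor of P(x). yes

Step 1: lead(10x⁶ + 15x⁵ − 28x⁴ + 15x³ + 20x² − 24x − 24) ÷ lead(D) = 10x⁶ ÷ −2x² = −5x⁴. Subtract (−5x⁴)·D = 10x⁶ + 15x⁵ − 30x⁴. Remainder: 2x⁴ + 15x³ + 20x² − 24x − 24.
Step 2: lead(2x⁴ + 15x³ + 20x² − 24x − 24) ÷ lead(D) = 2x⁴ ÷ −2x² = −x². Subtract (−x²)·D = 2x⁴ + 3x³ − 6x². Remainder: 12x³ + 26x² − 24x − 24.
Step 3: lead(12x³ + 26x² − 24x − 24) ÷ lead(D) = 12x³ ÷ −2x² = −6x. Subtract (−6x)·D = 12x³ + 18x² − 36x. Remainder: 8x² + 12x − 24.
Step 4: lead(8x² + 12x − 24) ÷ lead(D) = 8x² ÷ −2x² = −4. Subtract (−4)·D = 8x² + 12x − 24. Remainder: 0.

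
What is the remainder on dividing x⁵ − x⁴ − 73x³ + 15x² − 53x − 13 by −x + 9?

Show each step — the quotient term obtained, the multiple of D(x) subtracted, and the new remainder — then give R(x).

R(x) = −4

Step 1: lead(x⁵ − x⁴ − 73x³ + 15x² − 53x − 13) ÷ lead(D) = x⁵ ÷ −x = −x⁴. Subtract (−x⁴)·D = x⁵ − 9x⁴. Remainder: 8x⁴ − 73x³ + 15x² − 53x − 13.
Step 2: lead(8x⁴ − 73x³ + 15x² − 53x − 13) ÷ lead(D) = 8x⁴ ÷ −x = −8x³. Subtract (−8x³)·D = 8x⁴ − 72x³. Remainder: −x³ + 15x² − 53x − 13.
Step 3: lead(−x³ + 15x² − 53x − 13) ÷ lead(D) = −x³ ÷ −x = x². Subtract (x²)·D = −x³ + 9x². Remainder: 6x² − 53x − 13.
Step 4: lead(6x² − 53x − 13) ÷ lead(D) = 6x² ÷ −x = −6x. Subtract (−6x)·D = 6x² − 54x. Remainder: x − 13.
Step 5: lead(x − 13) ÷ lead(D) = x ÷ −x = −1. Subtract (−1)·D = x − 9. Remainder: −4.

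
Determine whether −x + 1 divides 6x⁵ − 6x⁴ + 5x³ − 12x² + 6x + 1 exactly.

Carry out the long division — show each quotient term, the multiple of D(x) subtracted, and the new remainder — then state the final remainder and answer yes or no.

R(x) = 0, so D(x) is a factor of P(x). yes

Step 1: lead(6x⁵ − 6x⁴ + 5x³ − 12x² + 6x + 1) ÷ lead(D) = 6x⁵ ÷ −x = −6x⁴. Subtract (−6x⁴)·D = 6x⁵ − 6x⁴. Remainder: 5x³ − 12x² + 6x + 1.
Step 2: lead(5x³ − 12x² + 6x + 1) ÷ lead(D) = 5x³ ÷ −x = −5x². Subtract (−5x²)·D = 5x³ − 5x². Remainder: −7x² + 6x + 1.
Step 3: lead(−7x² + 6x + 1) ÷ lead(D) = −7x² ÷ −x = 7x. Subtract (7x)·D = −7x² + 7x. Remainder: −x + 1.
Step 4: lead(−x + 1) ÷ lead(D) = −x ÷ −x = 1. Subtract (1)·D = −x + 1. Remainder: 0.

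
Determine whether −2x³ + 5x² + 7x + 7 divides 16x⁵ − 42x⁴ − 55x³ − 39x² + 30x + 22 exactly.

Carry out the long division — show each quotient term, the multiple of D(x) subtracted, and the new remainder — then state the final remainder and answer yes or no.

Step 1: lead(16x⁵ − 42x⁴ − 55x³ − 39x² + 30x + 22) ÷ lead(D) = 16x⁵ ÷ −2x³ = −8x². Subtract (−8x²)·D = 16x⁵ − 40x⁴ − 56x³ − 56x². Remainder: −2x⁴ + x³ + 17x² + 30x + 22.
Step 2: lead(−2x⁴ + x³ + 17x² + 30x + 22) ÷ lead(D) = −2x⁴ ÷ −2x³ = x. Subtract (x)·D = −2x⁴ + 5x³ + 7x² + 7x. Remainder: −4x³ + 10x² + 23x + 22.
Step 3: lead(−4x³ + 10x² + 23x + 22) ÷ lead(D) = −4x³ ÷ −2x³ = 2. Subtract (2)·D = −4x³ + 10x² + 14x + 14. Remainder: 9x + 8.

R(x) = 9x + 8, so D(x) is not a factor of P(x). no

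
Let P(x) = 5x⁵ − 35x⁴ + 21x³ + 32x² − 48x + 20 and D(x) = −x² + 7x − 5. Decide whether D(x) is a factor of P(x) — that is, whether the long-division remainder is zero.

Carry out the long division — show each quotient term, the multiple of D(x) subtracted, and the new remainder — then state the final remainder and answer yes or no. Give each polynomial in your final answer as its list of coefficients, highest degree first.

Step 1: lead(5x⁵ − 35x⁴ + 21x³ + 32x² − 48x + 20) ÷ lead(D) = 5x⁵ ÷ −x² = −5x³. Subtract (−5x³)·D = 5x⁵ − 35x⁴ + 25x³. Remainder: −4x³ + 32x² − 48x + 20.
Step 2: lead(−4x³ + 32x² − 48x + 20) ÷ lead(D) = −4x³ ÷ −x² = 4x. Subtract (4x)·D = −4x³ + 28x² − 20x. Remainder: 4x² − 28x + 20.
Step 3: lead(4x² − 28x + 20) ÷ lead(D) = 4x² ÷ −x² = −4. Subtract (−4)·D = 4x² − 28x + 20. Remainder: 0.

R = [0], so D(x) is a factor of P(x). yes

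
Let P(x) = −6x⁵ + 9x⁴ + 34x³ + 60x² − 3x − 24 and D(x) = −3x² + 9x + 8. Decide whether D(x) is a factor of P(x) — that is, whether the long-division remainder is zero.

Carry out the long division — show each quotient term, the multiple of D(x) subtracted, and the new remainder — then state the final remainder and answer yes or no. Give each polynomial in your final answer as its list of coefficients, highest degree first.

Step 1: lead(−6x⁵ + 9x⁴ + 34x³ + 60x² − 3x − 24) ÷ lead(D) = −6x⁵ ÷ −3x² = 2x³. Subtract (2x³)·D = −6x⁵ + 18x⁴ + 16x³. Remainder: −9x⁴ + 18x³ + 60x² − 3x − 24.
Step 2: lead(−9x⁴ + 18x³ + 60x² − 3x − 24) ÷ lead(D) = −9x⁴ ÷ −3x² = 3x². Subtract (3x²)·D = −9x⁴ + 27x³ + 24x². Remainder: −9x³ + 36x² − 3x − 24.
Step 3: lead(−9x³ + 36x² − 3x − 24) ÷ lead(D) = −9x³ ÷ −3x² = 3x. Subtract (3x)·D = −9x³ + 27x² + 24x. Remainder: 9x² − 27x − 24.
Step 4: lead(9x² − 27x − 24) ÷ lead(D) = 9x² ÷ −3x² = −3. Subtract (−3)·D = 9x² − 27x − 24. Remainder: 0.

R = [0], so D(x) is a factor of P(x). yes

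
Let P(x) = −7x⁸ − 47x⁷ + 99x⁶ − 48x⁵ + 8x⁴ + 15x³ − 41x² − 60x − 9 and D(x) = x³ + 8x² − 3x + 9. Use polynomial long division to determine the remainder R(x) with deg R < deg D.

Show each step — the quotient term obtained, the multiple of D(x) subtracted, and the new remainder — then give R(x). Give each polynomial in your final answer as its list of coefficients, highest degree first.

R = [0]

Step 1: lead(−7x⁸ − 47x⁷ + 99x⁶ − 48x⁵ + 8x⁴ + 15x³ − 41x² − 60x − 9) ÷ lead(D) = −7x⁸ ÷ x³ = −7x⁵. Subtract (−7x⁵)·D = −7x⁸ − 56x⁷ + 21x⁶ − 63x⁵. Remainder: 9x⁷ + 78x⁶ + 15x⁵ + 8x⁴ + 15x³ − 41x² − 60x − 9.
Step 2: lead(9x⁷ + 78x⁶ + 15x⁵ + 8x⁴ + 15x³ − 41x² − 60x − 9) ÷ lead(D) = 9x⁷ ÷ x³ = 9x⁴. Subtract (9x⁴)·D = 9x⁷ + 72x⁶ − 27x⁵ + 81x⁴. Remainder: 6x⁶ + 42x⁵ − 73x⁴ + 15x³ − 41x² − 60x − 9.
Step 3: lead(6x⁶ + 42x⁵ − 73x⁴ + 15x³ − 41x² − 60x − 9) ÷ lead(D) = 6x⁶ ÷ x³ = 6x³. Subtract (6x³)·D = 6x⁶ + 48x⁵ − 18x⁴ + 54x³. Remainder: −6x⁵ − 55x⁴ − 39x³ − 41x² − 60x − 9.
Step 4: lead(−6x⁵ − 55x⁴ − 39x³ − 41x² − 60x − 9) ÷ lead(D) = −6x⁵ ÷ x³ = −6x². Subtract (−6x²)·D = −6x⁵ − 48x⁴ + 18x³ − 54x². Remainder: −7x⁴ − 57x³ + 13x² − 60x − 9.
Step 5: lead(−7x⁴ − 57x³ + 13x² − 60x − 9) ÷ lead(D) = −7x⁴ ÷ x³ = −7x. Subtract (−7x)·D = −7x⁴ − 56x³ + 21x² − 63x. Remainder: −x³ − 8x² + 3x − 9.
Step 6: lead(−x³ − 8x² + 3x − 9) ÷ lead(D) = −x³ ÷ x³ = −1. Subtract (−1)·D = −x³ − 8x² + 3x − 9. Remainder: 0.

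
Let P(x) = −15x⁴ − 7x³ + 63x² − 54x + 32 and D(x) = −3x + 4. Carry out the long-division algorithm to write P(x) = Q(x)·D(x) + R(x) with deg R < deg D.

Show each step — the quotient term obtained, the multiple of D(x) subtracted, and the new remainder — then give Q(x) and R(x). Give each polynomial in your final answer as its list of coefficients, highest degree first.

Step 1: lead(−15x⁴ − 7x³ + 63x² − 54x + 32) ÷ lead(D) = −15x⁴ ÷ −3x = 5x³. Subtract (5x³)·D = −15x⁴ + 20x³. Remainder: −27x³ + 63x² − 54x + 32.
Step 2: lead(−27x³ + 63x² − 54x + 32) ÷ lead(D) = −27x³ ÷ −3x = 9x². Subtract (9x²)·D = −27x³ + 36x². Remainder: 27x² − 54x + 32.
Step 3: lead(27x² − 54x + 32) ÷ lead(D) = 27x² ÷ −3x = −9x. Subtract (−9x)·D = 27x² − 36x. Remainder: −18x + 32.
Step 4: lead(−18x + 32) ÷ lead(D) = −18x ÷ −3x = 6. Subtract (6)·D = −18x + 24. Remainder: 8.

Q = [5, 9, -9, 6]; R = [8]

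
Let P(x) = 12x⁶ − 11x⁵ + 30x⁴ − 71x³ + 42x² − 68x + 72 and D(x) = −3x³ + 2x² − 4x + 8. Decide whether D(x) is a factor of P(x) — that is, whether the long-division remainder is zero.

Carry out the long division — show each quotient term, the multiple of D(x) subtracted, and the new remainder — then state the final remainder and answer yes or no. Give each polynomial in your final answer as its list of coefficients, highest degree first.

R = [0], so D(x) is a factor of P(x). yes

Step 1: lead(12x⁶ − 11x⁵ + 30x⁴ − 71x³ + 42x² − 68x + 72) ÷ lead(D) = 12x⁶ ÷ −3x³ = −4x³. Subtract (−4x³)·D = 12x⁶ − 8x⁵ + 16x⁴ − 32x³. Remainder: −3x⁵ + 14x⁴ − 39x³ + 42x² − 68x + 72.
Step 2: lead(−3x⁵ + 14x⁴ − 39x³ + 42x² − 68x + 72) ÷ lead(D) = −3x⁵ ÷ −3x³ = x². Subtract (x²)·D = −3x⁵ + 2x⁴ − 4x³ + 8x². Remainder: 12x⁴ − 35x³ + 34x² − 68x + 72.
Step 3: lead(12x⁴ − 35x³ + 34x² − 68x + 72) ÷ lead(D) = 12x⁴ ÷ −3x³ = −4x. Subtract (−4x)·D = 12x⁴ − 8x³ + 16x² − 32x. Remainder: −27x³ + 18x² − 36x + 72.
Step 4: lead(−27x³ + 18x² − 36x + 72) ÷ lead(D) = −27x³ ÷ −3x³ = 9. Subtract (9)·D = −27x³ + 18x² − 36x + 72. Remainder: 0.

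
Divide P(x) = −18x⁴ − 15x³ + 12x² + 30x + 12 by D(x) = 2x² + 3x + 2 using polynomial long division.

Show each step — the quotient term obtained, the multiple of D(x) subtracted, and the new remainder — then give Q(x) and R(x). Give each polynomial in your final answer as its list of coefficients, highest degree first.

Step 1: lead(−18x⁴ − 15x³ + 12x² + 30x + 12) ÷ lead(D) = −18x⁴ ÷ 2x² = −9x². Subtract (−9x²)·D = −18x⁴ − 27x³ − 18x². Remainder: 12x³ + 30x² + 30x + 12.
Step 2: lead(12x³ + 30x² + 30x + 12) ÷ lead(D) = 12x³ ÷ 2x² = 6x. Subtract (6x)·D = 12x³ + 18x² + 12x. Remainder: 12x² + 18x + 12.
Step 3: lead(12x² + 18x + 12) ÷ lead(D) = 12x² ÷ 2x² = 6. Subtract (6)·D = 12x² + 18x + 12. Remainder: 0.

Q = [-9, 6, 6]; R = [0]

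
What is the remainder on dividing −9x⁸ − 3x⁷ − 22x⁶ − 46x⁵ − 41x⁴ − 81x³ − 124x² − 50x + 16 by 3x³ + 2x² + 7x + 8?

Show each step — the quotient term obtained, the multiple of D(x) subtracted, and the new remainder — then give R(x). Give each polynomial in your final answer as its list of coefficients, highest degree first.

R = [0]

Step 1: lead(−9x⁸ − 3x⁷ − 22x⁶ − 46x⁵ − 41x⁴ − 81x³ − 124x² − 50x + 16) ÷ lead(D) = −9x⁸ ÷ 3x³ = −3x⁵. Subtract (−3x⁵)·D = −9x⁸ − 6x⁷ − 21x⁶ − 24x⁵. Remainder: 3x⁷ − x⁶ − 22x⁵ − 41x⁴ − 81x³ − 124x² − 50x + 16.
Step 2: lead(3x⁷ − x⁶ − 22x⁵ − 41x⁴ − 81x³ − 124x² − 50x + 16) ÷ lead(D) = 3x⁷ ÷ 3x³ = x⁴. Subtract (x⁴)·D = 3x⁷ + 2x⁶ + 7x⁵ + 8x⁴. Remainder: −3x⁶ − 29x⁵ − 49x⁴ − 81x³ − 124x² − 50x + 16.
Step 3: lead(−3x⁶ − 29x⁵ − 49x⁴ − 81x³ − 124x² − 50x + 16) ÷ lead(D) = −3x⁶ ÷ 3x³ = −x³. Subtract (−x³)·D = −3x⁶ − 2x⁵ − 7x⁴ − 8x³. Remainder: −27x⁵ − 42x⁴ − 73x³ − 124x² − 50x + 16.
Step 4: lead(−27x⁵ − 42x⁴ − 73x³ − 124x² − 50x + 16) ÷ lead(D) = −27x⁵ ÷ 3x³ = −9x². Subtract (−9x²)·D = −27x⁵ − 18x⁴ − 63x³ − 72x². Remainder: −24x⁴ − 10x³ − 52x² − 50x + 16.
Step 5: lead(−24x⁴ − 10x³ − 52x² − 50x + 16) ÷ lead(D) = −24x⁴ ÷ 3x³ = −8x. Subtract (−8x)·D = −24x⁴ − 16x³ − 56x² − 64x. Remainder: 6x³ + 4x² + 14x + 16.
Step 6: lead(6x³ + 4x² + 14x + 16) ÷ lead(D) = 6x³ ÷ 3x³ = 2. Subtract (2)·D = 6x³ + 4x² + 14x + 16. Remainder: 0.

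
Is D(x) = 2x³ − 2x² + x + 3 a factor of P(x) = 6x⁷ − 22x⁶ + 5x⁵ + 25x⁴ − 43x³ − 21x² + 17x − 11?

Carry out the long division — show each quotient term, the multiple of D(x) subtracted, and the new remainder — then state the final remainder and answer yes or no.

Step 1: lead(6x⁷ − 22x⁶ + 5x⁵ + 25x⁴ − 43x³ − 21x² + 17x − 11) ÷ lead(D) = 6x⁷ ÷ 2x³ = 3x⁴. Subtract (3x⁴)·D = 6x⁷ − 6x⁶ + 3x⁵ + 9x⁴. Remainder: −16x⁶ + 2x⁵ + 16x⁴ − 43x³ − 21x² + 17x − 11.
Step 2: lead(−16x⁶ + 2x⁵ + 16x⁴ − 43x³ − 21x² + 17x − 11) ÷ lead(D) = −16x⁶ ÷ 2x³ = −8x³. Subtract (−8x³)·D = −16x⁶ + 16x⁵ − 8x⁴ − 24x³. Remainder: −14x⁵ + 24x⁴ − 19x³ − 21x² + 17x − 11.
Step 3: lead(−14x⁵ + 24x⁴ − 19x³ − 21x² + 17x − 11) ÷ lead(D) = −14x⁵ ÷ 2x³ = −7x². Subtract (−7x²)·D = −14x⁵ + 14x⁴ − 7x³ − 21x². Remainder: 10x⁴ − 12x³ + 17x − 11.
Step 4: lead(10x⁴ − 12x³ + 17x − 11) ÷ lead(D) = 10x⁴ ÷ 2x³ = 5x. Subtract (5x)·D = 10x⁴ − 10x³ + 5x² + 15x. Remainder: −2x³ − 5x² + 2x − 11.
Step 5: lead(−2x³ − 5x² + 2x − 11) ÷ lead(D) = −2x³ ÷ 2x³ = −1. Subtract (−1)·D = −2x³ + 2x² − x − 3. Remainder: −7x² + 3x − 8.

R(x) = −7x² + 3x − 8, so D(x) is not a factor of P(x). no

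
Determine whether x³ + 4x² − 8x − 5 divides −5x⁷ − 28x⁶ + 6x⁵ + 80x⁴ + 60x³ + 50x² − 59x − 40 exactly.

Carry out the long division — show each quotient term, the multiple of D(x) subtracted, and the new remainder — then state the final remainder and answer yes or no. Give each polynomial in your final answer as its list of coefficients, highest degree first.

R = [0], so D(x) is a factor of P(x). yes

Step 1: lead(−5x⁷ − 28x⁶ + 6x⁵ + 80x⁴ + 60x³ + 50x² − 59x − 40) ÷ lead(D) = −5x⁷ ÷ x³ = −5x⁴. Subtract (−5x⁴)·D = −5x⁷ − 20x⁶ + 40x⁵ + 25x⁴. Remainder: −8x⁶ − 34x⁵ + 55x⁴ + 60x³ + 50x² − 59x − 40.
Step 2: lead(−8x⁶ − 34x⁵ + 55x⁴ + 60x³ + 50x² − 59x − 40) ÷ lead(D) = −8x⁶ ÷ x³ = −8x³. Subtract (−8x³)·D = −8x⁶ − 32x⁵ + 64x⁴ + 40x³. Remainder: −2x⁵ − 9x⁴ + 20x³ + 50x² − 59x − 40.
Step 3: lead(−2x⁵ − 9x⁴ + 20x³ + 50x² − 59x − 40) ÷ lead(D) = −2x⁵ ÷ x³ = −2x². Subtract (−2x²)·D = −2x⁵ − 8x⁴ + 16x³ + 10x². Remainder: −x⁴ + 4x³ + 40x² − 59x − 40.
Step 4: lead(−x⁴ + 4x³ + 40x² − 59x − 40) ÷ lead(D) = −x⁴ ÷ x³ = −x. Subtract (−x)·D = −x⁴ − 4x³ + 8x² + 5x. Remainder: 8x³ + 32x² − 64x − 40.
Step 5: lead(8x³ + 32x² − 64x − 40) ÷ lead(D) = 8x³ ÷ x³ = 8. Subtract (8)·D = 8x³ + 32x² − 64x − 40. Remainder: 0.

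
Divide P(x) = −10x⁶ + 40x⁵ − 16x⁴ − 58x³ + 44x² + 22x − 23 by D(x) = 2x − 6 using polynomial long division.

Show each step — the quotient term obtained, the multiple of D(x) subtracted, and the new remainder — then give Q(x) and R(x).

Q(x) = −5x⁵ + 5x⁴ + 7x³ − 8x² − 2x + 5; R(x) = 7

Step 1: lead(−10x⁶ + 40x⁵ − 16x⁴ − 58x³ + 44x² + 22x − 23) ÷ lead(D) = −10x⁶ ÷ 2x = −5x⁵. Subtract (−5x⁵)·D = −10x⁶ + 30x⁵. Remainder: 10x⁵ − 16x⁴ − 58x³ + 44x² + 22x − 23.
Step 2: lead(10x⁵ − 16x⁴ − 58x³ + 44x² + 22x − 23) ÷ lead(D) = 10x⁵ ÷ 2x = 5x⁴. Subtract (5x⁴)·D = 10x⁵ − 30x⁴. Remainder: 14x⁴ − 58x³ + 44x² + 22x − 23.
Step 3: lead(14x⁴ − 58x³ + 44x² + 22x − 23) ÷ lead(D) = 14x⁴ ÷ 2x = 7x³. Subtract (7x³)·D = 14x⁴ − 42x³. Remainder: −16x³ + 44x² + 22x − 23.
Step 4: lead(−16x³ + 44x² + 22x − 23) ÷ lead(D) = −16x³ ÷ 2x = −8x². Subtract (−8x²)·D = −16x³ + 48x². Remainder: −4x² + 22x − 23.
Step 5: lead(−4x² + 22x − 23) ÷ lead(D) = −4x² ÷ 2x = −2x. Subtract (−2x)·D = −4x² + 12x. Remainder: 10x − 23.
Step 6: lead(10x − 23) ÷ lead(D) = 10x ÷ 2x = 5. Subtract (5)·D = 10x − 30. Remainder: 7.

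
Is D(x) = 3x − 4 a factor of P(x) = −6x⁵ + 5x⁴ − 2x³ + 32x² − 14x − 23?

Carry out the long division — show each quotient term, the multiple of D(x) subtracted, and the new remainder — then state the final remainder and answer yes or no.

R(x) = 1, so D(x) is not a factor of P(x). no

Step 1: lead(−6x⁵ + 5x⁴ − 2x³ + 32x² − 14x − 23) ÷ lead(D) = −6x⁵ ÷ 3x = −2x⁴. Subtract (−2x⁴)·D = −6x⁵ + 8x⁴. Remainder: −3x⁴ − 2x³ + 32x² − 14x − 23.
Step 2: lead(−3x⁴ − 2x³ + 32x² − 14x − 23) ÷ lead(D) = −3x⁴ ÷ 3x = −x³. Subtract (−x³)·D = −3x⁴ + 4x³. Remainder: −6x³ + 32x² − 14x − 23.
Step 3: lead(−6x³ + 32x² − 14x − 23) ÷ lead(D) = −6x³ ÷ 3x = −2x². Subtract (−2x²)·D = −6x³ + 8x². Remainder: 24x² − 14x − 23.
Step 4: lead(24x² − 14x − 23) ÷ lead(D) = 24x² ÷ 3x = 8x. Subtract (8x)·D = 24x² − 32x. Remainder: 18x − 23.
Step 5: lead(18x − 23) ÷ lead(D) = 18x ÷ 3x = 6. Subtract (6)·D = 18x − 24. Remainder: 1.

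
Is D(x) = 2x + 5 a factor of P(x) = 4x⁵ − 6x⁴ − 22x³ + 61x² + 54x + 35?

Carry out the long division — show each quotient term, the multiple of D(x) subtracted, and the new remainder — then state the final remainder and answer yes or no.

R(x) = 0, so D(x) is a factor of P(x). yes

Step 1: lead(4x⁵ − 6x⁴ − 22x³ + 61x² + 54x + 35) ÷ lead(D) = 4x⁵ ÷ 2x = 2x⁴. Subtract (2x⁴)·D = 4x⁵ + 10x⁴. Remainder: −16x⁴ − 22x³ + 61x² + 54x + 35.
Step 2: lead(−16x⁴ − 22x³ + 61x² + 54x + 35) ÷ lead(D) = −16x⁴ ÷ 2x = −8x³. Subtract (−8x³)·D = −16x⁴ − 40x³. Remainder: 18x³ + 61x² + 54x + 35.
Step 3: lead(18x³ + 61x² + 54x + 35) ÷ lead(D) = 18x³ ÷ 2x = 9x². Subtract (9x²)·D = 18x³ + 45x². Remainder: 16x² + 54x + 35.
Step 4: lead(16x² + 54x + 35) ÷ lead(D) = 16x² ÷ 2x = 8x. Subtract (8x)·D = 16x² + 40x. Remainder: 14x + 35.
Step 5: lead(14x + 35) ÷ lead(D) = 14x ÷ 2x = 7. Subtract (7)·D = 14x + 35. Remainder: 0.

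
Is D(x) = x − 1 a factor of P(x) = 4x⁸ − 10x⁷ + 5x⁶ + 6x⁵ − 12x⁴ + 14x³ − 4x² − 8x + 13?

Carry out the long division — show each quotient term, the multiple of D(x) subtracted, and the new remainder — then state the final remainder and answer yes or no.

Step 1: lead(4x⁸ − 10x⁷ + 5x⁶ + 6x⁵ − 12x⁴ + 14x³ − 4x² − 8x + 13) ÷ lead(D) = 4x⁸ ÷ x = 4x⁷. Subtract (4x⁷)·D = 4x⁸ − 4x⁷. Remainder: −6x⁷ + 5x⁶ + 6x⁵ − 12x⁴ + 14x³ − 4x² − 8x + 13.
Step 2: lead(−6x⁷ + 5x⁶ + 6x⁵ − 12x⁴ + 14x³ − 4x² − 8x + 13) ÷ lead(D) = −6x⁷ ÷ x = −6x⁶. Subtract (−6x⁶)·D = −6x⁷ + 6x⁶. Remainder: −x⁶ + 6x⁵ − 12x⁴ + 14x³ − 4x² − 8x + 13.
Step 3: lead(−x⁶ + 6x⁵ − 12x⁴ + 14x³ − 4x² − 8x + 13) ÷ lead(D) = −x⁶ ÷ x = −x⁵. Subtract (−x⁵)·D = −x⁶ + x⁵. Remainder: 5x⁵ − 12x⁴ + 14x³ − 4x² − 8x + 13.
Step 4: lead(5x⁵ − 12x⁴ + 14x³ − 4x² − 8x + 13) ÷ lead(D) = 5x⁵ ÷ x = 5x⁴. Subtract (5x⁴)·D = 5x⁵ − 5x⁴. Remainder: −7x⁴ + 14x³ − 4x² − 8x + 13.
Step 5: lead(−7x⁴ + 14x³ − 4x² − 8x + 13) ÷ lead(D) = −7x⁴ ÷ x = −7x³. Subtract (−7x³)·D = −7x⁴ + 7x³. Remainder: 7x³ − 4x² − 8x + 13.
Step 6: lead(7x³ − 4x² − 8x + 13) ÷ lead(D) = 7x³ ÷ x = 7x². Subtract (7x²)·D = 7x³ − 7x². Remainder: 3x² − 8x + 13.
Step 7: lead(3x² − 8x + 13) ÷ lead(D) = 3x² ÷ x = 3x. Subtract (3x)·D = 3x² − 3x. Remainder: −5x + 13.
Step 8: lead(−5x + 13) ÷ lead(D) = −5x ÷ x = −5. Subtract (−5)·D = −5x + 5. Remainder: 8.

R(x) = 8, so D(x) is not a factor of P(x). no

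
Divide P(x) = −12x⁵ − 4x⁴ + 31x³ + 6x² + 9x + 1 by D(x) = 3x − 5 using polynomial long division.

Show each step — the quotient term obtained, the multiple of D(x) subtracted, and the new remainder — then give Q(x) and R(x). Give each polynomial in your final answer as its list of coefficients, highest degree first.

Q = [-4, -8, -3, -3, -2]; R = [-9]

Step 1: lead(−12x⁵ − 4x⁴ + 31x³ + 6x² + 9x + 1) ÷ lead(D) = −12x⁵ ÷ 3x = −4x⁴. Subtract (−4x⁴)·D = −12x⁵ + 20x⁴. Remainder: −24x⁴ + 31x³ + 6x² + 9x + 1.
Step 2: lead(−24x⁴ + 31x³ + 6x² + 9x + 1) ÷ lead(D) = −24x⁴ ÷ 3x = −8x³. Subtract (−8x³)·D = −24x⁴ + 40x³. Remainder: −9x³ + 6x² + 9x + 1.
Step 3: lead(−9x³ + 6x² + 9x + 1) ÷ lead(D) = −9x³ ÷ 3x = −3x². Subtract (−3x²)·D = −9x³ + 15x². Remainder: −9x² + 9x + 1.
Step 4: lead(−9x² + 9x + 1) ÷ lead(D) = −9x² ÷ 3x = −3x. Subtract (−3x)·D = −9x² + 15x. Remainder: −6x + 1.
Step 5: lead(−6x + 1) ÷ lead(D) = −6x ÷ 3x = −2. Subtract (−2)·D = −6x + 10. Remainder: −9.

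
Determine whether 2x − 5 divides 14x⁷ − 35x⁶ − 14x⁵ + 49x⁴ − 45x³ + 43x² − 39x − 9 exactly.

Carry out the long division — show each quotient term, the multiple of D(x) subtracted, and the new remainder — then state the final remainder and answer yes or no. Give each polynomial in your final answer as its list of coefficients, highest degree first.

Step 1: lead(14x⁷ − 35x⁶ − 14x⁵ + 49x⁴ − 45x³ + 43x² − 39x − 9) ÷ lead(D) = 14x⁷ ÷ 2x = 7x⁶. Subtract (7x⁶)·D = 14x⁷ − 35x⁶. Remainder: −14x⁵ + 49x⁴ − 45x³ + 43x² − 39x − 9.
Step 2: lead(−14x⁵ + 49x⁴ − 45x³ + 43x² − 39x − 9) ÷ lead(D) = −14x⁵ ÷ 2x = −7x⁴. Subtract (−7x⁴)·D = −14x⁵ + 35x⁴. Remainder: 14x⁴ − 45x³ + 43x² − 39x − 9.
Step 3: lead(14x⁴ − 45x³ + 43x² − 39x − 9) ÷ lead(D) = 14x⁴ ÷ 2x = 7x³. Subtract (7x³)·D = 14x⁴ − 35x³. Remainder: −10x³ + 43x² − 39x − 9.
Step 4: lead(−10x³ + 43x² − 39x − 9) ÷ lead(D) = −10x³ ÷ 2x = −5x². Subtract (−5x²)·D = −10x³ + 25x². Remainder: 18x² − 39x − 9.
Step 5: lead(18x² − 39x − 9) ÷ lead(D) = 18x² ÷ 2x = 9x. Subtract (9x)·D = 18x² − 45x. Remainder: 6x − 9.
Step 6: lead(6x − 9) ÷ lead(D) = 6x ÷ 2x = 3. Subtract (3)·D = 6x − 15. Remainder: 6.

R = [6], so D(x) is not a factor of P(x). no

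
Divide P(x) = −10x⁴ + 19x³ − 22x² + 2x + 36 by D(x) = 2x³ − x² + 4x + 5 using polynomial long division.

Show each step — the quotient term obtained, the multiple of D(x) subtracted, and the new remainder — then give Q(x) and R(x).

Q(x) = −5x + 7; R(x) = 5x² − x + 1

Step 1: lead(−10x⁴ + 19x³ − 22x² + 2x + 36) ÷ lead(D) = −10x⁴ ÷ 2x³ = −5x. Subtract (−5x)·D = −10x⁴ + 5x³ − 20x² − 25x. Remainder: 14x³ − 2x² + 27x + 36.
Step 2: lead(14x³ − 2x² + 27x + 36) ÷ lead(D) = 14x³ ÷ 2x³ = 7. Subtract (7)·D = 14x³ − 7x² + 28x + 35. Remainder: 5x² − x + 1.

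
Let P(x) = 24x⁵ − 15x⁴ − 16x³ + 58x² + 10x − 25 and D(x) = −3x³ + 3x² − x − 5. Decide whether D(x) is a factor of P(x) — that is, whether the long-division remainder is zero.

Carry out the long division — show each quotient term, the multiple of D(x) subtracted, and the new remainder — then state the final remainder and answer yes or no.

Step 1: lead(24x⁵ − 15x⁴ − 16x³ + 58x² + 10x − 25) ÷ lead(D) = 24x⁵ ÷ −3x³ = −8x². Subtract (−8x²)·D = 24x⁵ − 24x⁴ + 8x³ + 40x². Remainder: 9x⁴ − 24x³ + 18x² + 10x − 25.
Step 2: lead(9x⁴ − 24x³ + 18x² + 10x − 25) ÷ lead(D) = 9x⁴ ÷ −3x³ = −3x. Subtract (−3x)·D = 9x⁴ − 9x³ + 3x² + 15x. Remainder: −15x³ + 15x² − 5x − 25.
Step 3: lead(−15x³ + 15x² − 5x − 25) ÷ lead(D) = −15x³ ÷ −3x³ = 5. Subtract (5)·D = −15x³ + 15x² − 5x − 25. Remainder: 0.

R(x) = 0, so D(x) is a factor of P(x). yes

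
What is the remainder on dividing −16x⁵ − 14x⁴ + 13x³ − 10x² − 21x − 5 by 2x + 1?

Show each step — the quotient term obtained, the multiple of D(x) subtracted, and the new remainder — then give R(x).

R(x) = 1

Step 1: lead(−16x⁵ − 14x⁴ + 13x³ − 10x² − 21x − 5) ÷ lead(D) = −16x⁵ ÷ 2x = −8x⁴. Subtract (−8x⁴)·D = −16x⁵ − 8x⁴. Remainder: −6x⁴ + 13x³ − 10x² − 21x − 5.
Step 2: lead(−6x⁴ + 13x³ − 10x² − 21x − 5) ÷ lead(D) = −6x⁴ ÷ 2x = −3x³. Subtract (−3x³)·D = −6x⁴ − 3x³. Remainder: 16x³ − 10x² − 21x − 5.
Step 3: lead(16x³ − 10x² − 21x − 5) ÷ lead(D) = 16x³ ÷ 2x = 8x². Subtract (8x²)·D = 16x³ + 8x². Remainder: −18x² − 21x − 5.
Step 4: lead(−18x² − 21x − 5) ÷ lead(D) = −18x² ÷ 2x = −9x. Subtract (−9x)·D = −18x² − 9x. Remainder: −12x − 5.
Step 5: lead(−12x − 5) ÷ lead(D) = −12x ÷ 2x = −6. Subtract (−6)·D = −12x − 6. Remainder: 1.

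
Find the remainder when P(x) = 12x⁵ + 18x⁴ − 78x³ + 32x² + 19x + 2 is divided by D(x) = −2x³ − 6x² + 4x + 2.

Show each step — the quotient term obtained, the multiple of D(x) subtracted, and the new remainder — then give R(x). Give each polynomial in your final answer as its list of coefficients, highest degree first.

R = [8, 1, 2]

Step 1: lead(12x⁵ + 18x⁴ − 78x³ + 32x² + 19x + 2) ÷ lead(D) = 12x⁵ ÷ −2x³ = −6x². Subtract (−6x²)·D = 12x⁵ + 36x⁴ − 24x³ − 12x². Remainder: −18x⁴ − 54x³ + 44x² + 19x + 2.
Step 2: lead(−18x⁴ − 54x³ + 44x² + 19x + 2) ÷ lead(D) = −18x⁴ ÷ −2x³ = 9x. Subtract (9x)·D = −18x⁴ − 54x³ + 36x² + 18x. Remainder: 8x² + x + 2.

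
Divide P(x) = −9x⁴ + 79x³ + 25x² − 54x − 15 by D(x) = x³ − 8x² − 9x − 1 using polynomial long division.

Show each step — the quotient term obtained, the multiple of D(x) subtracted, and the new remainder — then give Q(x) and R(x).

Q(x) = −9x + 7; R(x) = −8

Step 1: lead(−9x⁴ + 79x³ + 25x² − 54x − 15) ÷ lead(D) = −9x⁴ ÷ x³ = −9x. Subtract (−9x)·D = −9x⁴ + 72x³ + 81x² + 9x. Remainder: 7x³ − 56x² − 63x − 15.
Step 2: lead(7x³ − 56x² − 63x − 15) ÷ lead(D) = 7x³ ÷ x³ = 7. Subtract (7)·D = 7x³ − 56x² − 63x − 7. Remainder: −8.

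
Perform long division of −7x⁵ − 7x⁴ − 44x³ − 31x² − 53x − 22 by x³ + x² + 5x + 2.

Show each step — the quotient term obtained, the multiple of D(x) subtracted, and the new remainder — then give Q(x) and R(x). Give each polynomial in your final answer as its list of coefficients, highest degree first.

Q = [-7, 0, -9]; R = [-8, -8, -4]

Step 1: lead(−7x⁵ − 7x⁴ − 44x³ − 31x² − 53x − 22) ÷ lead(D) = −7x⁵ ÷ x³ = −7x². Subtract (−7x²)·D = −7x⁵ − 7x⁴ − 35x³ − 14x². Remainder: −9x³ − 17x² − 53x − 22.
Step 2: lead(−9x³ − 17x² − 53x − 22) ÷ lead(D) = −9x³ ÷ x³ = −9. Subtract (−9)·D = −9x³ − 9x² − 45x − 18. Remainder: −8x² − 8x − 4.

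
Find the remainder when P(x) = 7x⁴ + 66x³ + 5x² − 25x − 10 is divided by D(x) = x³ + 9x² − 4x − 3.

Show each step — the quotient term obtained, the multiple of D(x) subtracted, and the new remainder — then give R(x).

R(x) = 6x² + 8x − 1

Step 1: lead(7x⁴ + 66x³ + 5x² − 25x − 10) ÷ lead(D) = 7x⁴ ÷ x³ = 7x. Subtract (7x)·D = 7x⁴ + 63x³ − 28x² − 21x. Remainder: 3x³ + 33x² − 4x − 10.
Step 2: lead(3x³ + 33x² − 4x − 10) ÷ lead(D) = 3x³ ÷ x³ = 3. Subtract (3)·D = 3x³ + 27x² − 12x − 9. Remainder: 6x² + 8x − 1.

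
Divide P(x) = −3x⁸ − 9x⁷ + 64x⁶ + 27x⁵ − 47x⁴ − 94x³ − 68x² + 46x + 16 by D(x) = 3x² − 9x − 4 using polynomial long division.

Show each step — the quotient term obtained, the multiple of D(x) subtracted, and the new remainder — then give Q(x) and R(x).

Q(x) = −x⁶ − 6x⁵ + 2x⁴ + 7x³ + 8x² + 2x − 6; R(x) = −8

Step 1: lead(−3x⁸ − 9x⁷ + 64x⁶ + 27x⁵ − 47x⁴ − 94x³ − 68x² + 46x + 16) ÷ lead(D) = −3x⁸ ÷ 3x² = −x⁶. Subtract (−x⁶)·D = −3x⁸ + 9x⁷ + 4x⁶. Remainder: −18x⁷ + 60x⁶ + 27x⁵ − 47x⁴ − 94x³ − 68x² + 46x + 16.
Step 2: lead(−18x⁷ + 60x⁶ + 27x⁵ − 47x⁴ − 94x³ − 68x² + 46x + 16) ÷ lead(D) = −18x⁷ ÷ 3x² = −6x⁵. Subtract (−6x⁵)·D = −18x⁷ + 54x⁶ + 24x⁵. Remainder: 6x⁶ + 3x⁵ − 47x⁴ − 94x³ − 68x² + 46x + 16.
Step 3: lead(6x⁶ + 3x⁵ − 47x⁴ − 94x³ − 68x² + 46x + 16) ÷ lead(D) = 6x⁶ ÷ 3x² = 2x⁴. Subtract (2x⁴)·D = 6x⁶ − 18x⁵ − 8x⁴. Remainder: 21x⁵ − 39x⁴ − 94x³ − 68x² + 46x + 16.
Step 4: lead(21x⁵ − 39x⁴ − 94x³ − 68x² + 46x + 16) ÷ lead(D) = 21x⁵ ÷ 3x² = 7x³. Subtract (7x³)·D = 21x⁵ − 63x⁴ − 28x³. Remainder: 24x⁴ − 66x³ − 68x² + 46x + 16.
Step 5: lead(24x⁴ − 66x³ − 68x² + 46x + 16) ÷ lead(D) = 24x⁴ ÷ 3x² = 8x². Subtract (8x²)·D = 24x⁴ − 72x³ − 32x². Remainder: 6x³ − 36x² + 46x + 16.
Step 6: lead(6x³ − 36x² + 46x + 16) ÷ lead(D) = 6x³ ÷ 3x² = 2x. Subtract (2x)·D = 6x³ − 18x² − 8x. Remainder: −18x² + 54x + 16.
Step 7: lead(−18x² + 54x + 16) ÷ lead(D) = −18x² ÷ 3x² = −6. Subtract (−6)·D = −18x² + 54x + 24. Remainder: −8.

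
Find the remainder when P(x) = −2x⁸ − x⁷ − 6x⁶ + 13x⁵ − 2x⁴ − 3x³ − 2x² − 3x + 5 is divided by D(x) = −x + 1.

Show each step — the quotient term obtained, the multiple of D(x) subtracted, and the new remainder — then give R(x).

R(x) = −1

Step 1: lead(−2x⁸ − x⁷ − 6x⁶ + 13x⁵ − 2x⁴ − 3x³ − 2x² − 3x + 5) ÷ lead(D) = −2x⁸ ÷ −x = 2x⁷. Subtract (2x⁷)·D = −2x⁸ + 2x⁷. Remainder: −3x⁷ − 6x⁶ + 13x⁵ − 2x⁴ − 3x³ − 2x² − 3x + 5.
Step 2: lead(−3x⁷ − 6x⁶ + 13x⁵ − 2x⁴ − 3x³ − 2x² − 3x + 5) ÷ lead(D) = −3x⁷ ÷ −x = 3x⁶. Subtract (3x⁶)·D = −3x⁷ + 3x⁶. Remainder: −9x⁶ + 13x⁵ − 2x⁴ − 3x³ − 2x² − 3x + 5.
Step 3: lead(−9x⁶ + 13x⁵ − 2x⁴ − 3x³ − 2x² − 3x + 5) ÷ lead(D) = −9x⁶ ÷ −x = 9x⁵. Subtract (9x⁵)·D = −9x⁶ + 9x⁵. Remainder: 4x⁵ − 2x⁴ − 3x³ − 2x² − 3x + 5.
Step 4: lead(4x⁵ − 2x⁴ − 3x³ − 2x² − 3x + 5) ÷ lead(D) = 4x⁵ ÷ −x = −4x⁴. Subtract (−4x⁴)·D = 4x⁵ − 4x⁴. Remainder: 2x⁴ − 3x³ − 2x² − 3x + 5.
Step 5: lead(2x⁴ − 3x³ − 2x² − 3x + 5) ÷ lead(D) = 2x⁴ ÷ −x = −2x³. Subtract (−2x³)·D = 2x⁴ − 2x³. Remainder: −x³ − 2x² − 3x + 5.
Step 6: lead(−x³ − 2x² − 3x + 5) ÷ lead(D) = −x³ ÷ −x = x². Subtract (x²)·D = −x³ + x². Remainder: −3x² − 3x + 5.
Step 7: lead(−3x² − 3x + 5) ÷ lead(D) = −3x² ÷ −x = 3x. Subtract (3x)·D = −3x² + 3x. Remainder: −6x + 5.
Step 8: lead(−6x + 5) ÷ lead(D) = −6x ÷ −x = 6. Subtract (6)·D = −6x + 6. Remainder: −1.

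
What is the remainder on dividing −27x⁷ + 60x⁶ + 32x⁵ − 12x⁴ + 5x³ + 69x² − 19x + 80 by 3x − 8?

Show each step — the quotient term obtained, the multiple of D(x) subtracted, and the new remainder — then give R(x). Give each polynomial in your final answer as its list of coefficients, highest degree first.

Step 1: lead(−27x⁷ + 60x⁶ + 32x⁵ − 12x⁴ + 5x³ + 69x² − 19x + 80) ÷ lead(D) = −27x⁷ ÷ 3x = −9x⁶. Subtract (−9x⁶)·D = −27x⁷ + 72x⁶. Remainder: −12x⁶ + 32x⁵ − 12x⁴ + 5x³ + 69x² − 19x + 80.
Step 2: lead(−12x⁶ + 32x⁵ − 12x⁴ + 5x³ + 69x² − 19x + 80) ÷ lead(D) = −12x⁶ ÷ 3x = −4x⁵. Subtract (−4x⁵)·D = −12x⁶ + 32x⁵. Remainder: −12x⁴ + 5x³ + 69x² − 19x + 80.
Step 3: lead(−12x⁴ + 5x³ + 69x² − 19x + 80) ÷ lead(D) = −12x⁴ ÷ 3x = −4x³. Subtract (−4x³)·D = −12x⁴ + 32x³. Remainder: −27x³ + 69x² − 19x + 80.
Step 4: lead(−27x³ + 69x² − 19x + 80) ÷ lead(D) = −27x³ ÷ 3x = −9x². Subtract (−9x²)·D = −27x³ + 72x². Remainder: −3x² − 19x + 80.
Step 5: lead(−3x² − 19x + 80) ÷ lead(D) = −3x² ÷ 3x = −x. Subtract (−x)·D = −3x² + 8x. Remainder: −27x + 80.
Step 6: lead(−27x + 80) ÷ lead(D) = −27x ÷ 3x = −9. Subtract (−9)·D = −27x + 72. Remainder: 8.

R = [8]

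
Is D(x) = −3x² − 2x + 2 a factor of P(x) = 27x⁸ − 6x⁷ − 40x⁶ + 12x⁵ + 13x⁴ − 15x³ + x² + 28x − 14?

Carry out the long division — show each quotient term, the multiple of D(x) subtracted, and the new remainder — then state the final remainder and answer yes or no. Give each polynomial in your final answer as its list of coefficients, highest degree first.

R = [0], so D(x) is a factor of P(x). yes

Step 1: lead(27x⁸ − 6x⁷ − 40x⁶ + 12x⁵ + 13x⁴ − 15x³ + x² + 28x − 14) ÷ lead(D) = 27x⁸ ÷ −3x² = −9x⁶. Subtract (−9x⁶)·D = 27x⁸ + 18x⁷ − 18x⁶. Remainder: −24x⁷ − 22x⁶ + 12x⁵ + 13x⁴ − 15x³ + x² + 28x − 14.
Step 2: lead(−24x⁷ − 22x⁶ + 12x⁵ + 13x⁴ − 15x³ + x² + 28x − 14) ÷ lead(D) = −24x⁷ ÷ −3x² = 8x⁵. Subtract (8x⁵)·D = −24x⁷ − 16x⁶ + 16x⁵. Remainder: −6x⁶ − 4x⁵ + 13x⁴ − 15x³ + x² + 28x − 14.
Step 3: lead(−6x⁶ − 4x⁵ + 13x⁴ − 15x³ + x² + 28x − 14) ÷ lead(D) = −6x⁶ ÷ −3x² = 2x⁴. Subtract (2x⁴)·D = −6x⁶ − 4x⁵ + 4x⁴. Remainder: 9x⁴ − 15x³ + x² + 28x − 14.
Step 4: lead(9x⁴ − 15x³ + x² + 28x − 14) ÷ lead(D) = 9x⁴ ÷ −3x² = −3x². Subtract (−3x²)·D = 9x⁴ + 6x³ − 6x². Remainder: −21x³ + 7x² + 28x − 14.
Step 5: lead(−21x³ + 7x² + 28x − 14) ÷ lead(D) = −21x³ ÷ −3x² = 7x. Subtract (7x)·D = −21x³ − 14x² + 14x. Remainder: 21x² + 14x − 14.
Step 6: lead(21x² + 14x − 14) ÷ lead(D) = 21x² ÷ −3x² = −7. Subtract (−7)·D = 21x² + 14x − 14. Remainder: 0.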